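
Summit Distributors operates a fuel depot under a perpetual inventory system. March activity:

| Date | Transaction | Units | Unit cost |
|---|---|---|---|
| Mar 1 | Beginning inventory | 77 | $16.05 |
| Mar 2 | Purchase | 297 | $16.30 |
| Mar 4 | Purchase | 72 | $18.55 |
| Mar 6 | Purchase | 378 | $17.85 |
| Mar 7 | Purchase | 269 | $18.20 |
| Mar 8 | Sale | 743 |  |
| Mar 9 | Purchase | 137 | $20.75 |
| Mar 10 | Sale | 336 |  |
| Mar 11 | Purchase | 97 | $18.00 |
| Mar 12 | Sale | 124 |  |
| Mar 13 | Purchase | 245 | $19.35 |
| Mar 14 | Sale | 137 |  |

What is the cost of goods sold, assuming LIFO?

COGS = $24,293.40

Mar 8, 743 sold [LIFO — newest first]: 269 @ $18.20 + 378 @ $17.85 + 72 @ $18.55 + 24 @ $16.30 = $13,369.90
Mar 10, 336 sold [LIFO — newest first]: 137 @ $20.75 + 199 @ $16.30 = $6,086.45
Mar 12, 124 sold [LIFO — newest first]: 97 @ $18.00 + 27 @ $16.30 = $2,186.10
Mar 14, 137 sold [LIFO — newest first]: 137 @ $19.35 = $2,650.95
Total COGS = $13,369.90 + $6,086.45 + $2,186.10 + $2,650.95 = $24,293.40
Ending inventory: 77 @ $16.05 + 47 @ $16.30 + 108 @ $19.35 = $4,091.75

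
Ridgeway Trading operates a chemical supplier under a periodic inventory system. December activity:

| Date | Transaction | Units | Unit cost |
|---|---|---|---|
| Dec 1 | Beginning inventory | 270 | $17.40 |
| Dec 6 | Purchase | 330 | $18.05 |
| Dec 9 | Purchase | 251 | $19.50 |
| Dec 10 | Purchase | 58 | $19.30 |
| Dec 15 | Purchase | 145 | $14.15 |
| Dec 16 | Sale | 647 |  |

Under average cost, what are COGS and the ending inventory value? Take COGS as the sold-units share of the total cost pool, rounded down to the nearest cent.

Dec 16, sell 647: 647/1054 × $18,720.15 → $11,491.40
Ending inventory (cost pool remaining) = $7,228.75

COGS = $11,491.40; ending inventory = $7,228.75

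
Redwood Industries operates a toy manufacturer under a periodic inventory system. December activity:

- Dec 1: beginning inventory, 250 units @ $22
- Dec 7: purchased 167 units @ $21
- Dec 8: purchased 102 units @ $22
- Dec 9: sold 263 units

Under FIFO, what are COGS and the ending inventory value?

Dec 9, 263 sold [FIFO — oldest first]: 250 @ $22 + 13 @ $21 = $5,773
Ending inventory: 154 @ $21 + 102 @ $22 = $5,478

COGS = $5,773; ending inventory = $5,478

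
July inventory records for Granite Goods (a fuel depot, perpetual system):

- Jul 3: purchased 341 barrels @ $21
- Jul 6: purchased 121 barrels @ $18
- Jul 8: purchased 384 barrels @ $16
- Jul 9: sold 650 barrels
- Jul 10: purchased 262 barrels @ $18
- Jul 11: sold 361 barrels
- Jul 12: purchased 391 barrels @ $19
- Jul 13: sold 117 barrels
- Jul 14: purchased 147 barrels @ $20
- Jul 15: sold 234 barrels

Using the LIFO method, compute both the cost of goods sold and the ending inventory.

COGS = $24,978; ending inventory = $5,590

Jul 9, 650 sold [LIFO — newest first]: 384 @ $16 + 121 @ $18 + 145 @ $21 = $11,367
Jul 11, 361 sold [LIFO — newest first]: 262 @ $18 + 99 @ $21 = $6,795
Jul 13, 117 sold [LIFO — newest first]: 117 @ $19 = $2,223
Jul 15, 234 sold [LIFO — newest first]: 147 @ $20 + 87 @ $19 = $4,593
Total COGS = $11,367 + $6,795 + $2,223 + $4,593 = $24,978
Ending inventory: 97 @ $21 + 187 @ $19 = $5,590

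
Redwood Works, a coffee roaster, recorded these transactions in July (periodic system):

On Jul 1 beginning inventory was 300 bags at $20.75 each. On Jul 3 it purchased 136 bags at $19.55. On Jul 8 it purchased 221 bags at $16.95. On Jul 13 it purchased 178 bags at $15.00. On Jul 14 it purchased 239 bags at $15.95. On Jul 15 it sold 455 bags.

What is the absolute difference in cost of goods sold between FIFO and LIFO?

$2,079.70

FIFO COGS: 300 @ $20.75 + 136 @ $19.55 + 19 @ $16.95 = $9,205.85
LIFO COGS: 239 @ $15.95 + 178 @ $15.00 + 38 @ $16.95 = $7,126.15
Difference = |$9,205.85 − $7,126.15| = $2,079.70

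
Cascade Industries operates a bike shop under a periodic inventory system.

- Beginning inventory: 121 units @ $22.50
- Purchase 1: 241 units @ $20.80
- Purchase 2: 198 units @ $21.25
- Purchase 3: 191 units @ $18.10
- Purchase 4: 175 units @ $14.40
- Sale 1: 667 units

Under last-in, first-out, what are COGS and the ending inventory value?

COGS = $12,327.00; ending inventory = $5,592.90

Sale 1 (667) [LIFO — newest first]: 175 @ $14.40 + 191 @ $18.10 + 198 @ $21.25 + 103 @ $20.80 = $12,327.00
Ending inventory: 121 @ $22.50 + 138 @ $20.80 = $5,592.90
Check: goods available $17,919.90 = COGS $12,327.00 + ending $5,592.90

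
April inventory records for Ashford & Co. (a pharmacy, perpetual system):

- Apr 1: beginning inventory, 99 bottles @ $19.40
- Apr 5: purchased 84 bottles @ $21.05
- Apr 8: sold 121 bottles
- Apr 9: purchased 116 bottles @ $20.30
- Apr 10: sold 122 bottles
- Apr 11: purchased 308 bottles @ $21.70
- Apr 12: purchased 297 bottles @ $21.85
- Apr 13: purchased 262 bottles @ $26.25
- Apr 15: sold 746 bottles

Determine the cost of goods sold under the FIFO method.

COGS = $21,447.90

Apr 8, 121 sold [FIFO — oldest first]: 99 @ $19.40 + 22 @ $21.05 = $2,383.70
Apr 10, 122 sold [FIFO — oldest first]: 62 @ $21.05 + 60 @ $20.30 = $2,523.10
Apr 15, 746 sold [FIFO — oldest first]: 56 @ $20.30 + 308 @ $21.70 + 297 @ $21.85 + 85 @ $26.25 = $16,541.10
Total COGS = $2,383.70 + $2,523.10 + $16,541.10 = $21,447.90
Ending inventory: 177 @ $26.25 = $4,646.25
Check: goods available $26,094.15 = COGS $21,447.90 + ending $4,646.25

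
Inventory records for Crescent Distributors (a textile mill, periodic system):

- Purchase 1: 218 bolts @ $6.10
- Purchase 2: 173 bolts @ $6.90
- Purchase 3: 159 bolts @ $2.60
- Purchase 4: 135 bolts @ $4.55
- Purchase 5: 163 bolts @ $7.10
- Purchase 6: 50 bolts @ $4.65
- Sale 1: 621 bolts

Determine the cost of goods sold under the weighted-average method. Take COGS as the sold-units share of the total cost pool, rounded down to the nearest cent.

COGS = $3,416.84

Sale 1, sell 621: 621/898 × $4,940.95 → $3,416.84
Ending inventory (cost pool remaining) = $1,524.11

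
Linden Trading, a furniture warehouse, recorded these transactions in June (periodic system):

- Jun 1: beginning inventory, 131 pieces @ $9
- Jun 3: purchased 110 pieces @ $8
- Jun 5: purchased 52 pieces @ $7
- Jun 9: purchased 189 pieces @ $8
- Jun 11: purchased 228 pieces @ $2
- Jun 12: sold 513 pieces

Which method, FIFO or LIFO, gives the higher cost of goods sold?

FIFO

FIFO COGS: 131 @ $9 + 110 @ $8 + 52 @ $7 + 189 @ $8 + 31 @ $2 = $3,997
LIFO COGS: 228 @ $2 + 189 @ $8 + 52 @ $7 + 44 @ $8 = $2,684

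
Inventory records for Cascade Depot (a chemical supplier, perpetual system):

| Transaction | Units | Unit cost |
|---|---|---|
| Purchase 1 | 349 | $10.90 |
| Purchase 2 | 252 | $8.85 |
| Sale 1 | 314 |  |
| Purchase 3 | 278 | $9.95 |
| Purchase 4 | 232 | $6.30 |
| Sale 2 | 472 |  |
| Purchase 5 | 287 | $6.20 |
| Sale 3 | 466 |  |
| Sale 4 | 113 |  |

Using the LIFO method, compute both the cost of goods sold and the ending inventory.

COGS = $11,681.70; ending inventory = $359.70

Sale 1 (314) [LIFO — newest first]: 252 @ $8.85 + 62 @ $10.90 = $2,906.00
Sale 2 (472) [LIFO — newest first]: 232 @ $6.30 + 240 @ $9.95 = $3,849.60
Sale 3 (466) [LIFO — newest first]: 287 @ $6.20 + 38 @ $9.95 + 141 @ $10.90 = $3,694.40
Sale 4 (113) [LIFO — newest first]: 113 @ $10.90 = $1,231.70
Total COGS = $2,906.00 + $3,849.60 + $3,694.40 + $1,231.70 = $11,681.70
Ending inventory: 33 @ $10.90 = $359.70
Check: goods available $12,041.40 = COGS $11,681.70 + ending $359.70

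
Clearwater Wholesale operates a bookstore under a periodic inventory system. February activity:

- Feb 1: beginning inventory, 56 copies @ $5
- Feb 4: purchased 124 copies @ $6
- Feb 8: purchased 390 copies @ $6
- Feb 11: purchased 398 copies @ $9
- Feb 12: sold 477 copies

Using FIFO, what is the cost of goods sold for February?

COGS = $2,806

Feb 12, 477 sold [FIFO — oldest first]: 56 @ $5 + 124 @ $6 + 297 @ $6 = $2,806
Ending inventory: 93 @ $6 + 398 @ $9 = $4,140
Check: goods available $6,946 = COGS $2,806 + ending $4,140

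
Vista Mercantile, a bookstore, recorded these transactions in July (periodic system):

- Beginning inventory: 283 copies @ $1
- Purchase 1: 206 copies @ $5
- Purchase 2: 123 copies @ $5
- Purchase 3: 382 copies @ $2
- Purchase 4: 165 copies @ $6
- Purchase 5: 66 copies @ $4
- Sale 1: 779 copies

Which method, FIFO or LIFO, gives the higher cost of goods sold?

FIFO COGS: 283 @ $1 + 206 @ $5 + 123 @ $5 + 167 @ $2 = $2,262
LIFO COGS: 66 @ $4 + 165 @ $6 + 382 @ $2 + 123 @ $5 + 43 @ $5 = $2,848

LIFO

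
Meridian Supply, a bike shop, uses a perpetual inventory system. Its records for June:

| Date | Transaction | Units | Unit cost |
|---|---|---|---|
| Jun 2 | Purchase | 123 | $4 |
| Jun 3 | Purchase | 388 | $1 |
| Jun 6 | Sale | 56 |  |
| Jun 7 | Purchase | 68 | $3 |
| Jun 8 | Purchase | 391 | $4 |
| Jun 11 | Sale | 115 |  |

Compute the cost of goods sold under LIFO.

Jun 6, 56 sold [LIFO — newest first]: 56 @ $1 = $56
Jun 11, 115 sold [LIFO — newest first]: 115 @ $4 = $460
Total COGS = $56 + $460 = $516
Ending inventory: 123 @ $4 + 332 @ $1 + 68 @ $3 + 276 @ $4 = $2,132

COGS = $516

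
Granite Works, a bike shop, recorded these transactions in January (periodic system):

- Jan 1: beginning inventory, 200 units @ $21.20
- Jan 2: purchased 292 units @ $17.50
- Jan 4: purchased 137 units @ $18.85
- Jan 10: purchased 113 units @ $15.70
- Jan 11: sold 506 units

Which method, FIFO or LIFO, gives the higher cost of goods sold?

FIFO COGS: 200 @ $21.20 + 292 @ $17.50 + 14 @ $18.85 = $9,613.90
LIFO COGS: 113 @ $15.70 + 137 @ $18.85 + 256 @ $17.50 = $8,836.55

FIFO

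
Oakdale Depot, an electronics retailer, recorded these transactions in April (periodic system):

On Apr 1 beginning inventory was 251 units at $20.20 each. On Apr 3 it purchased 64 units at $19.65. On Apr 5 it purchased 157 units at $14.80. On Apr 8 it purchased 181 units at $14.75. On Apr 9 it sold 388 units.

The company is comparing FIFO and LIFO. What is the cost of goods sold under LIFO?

COGS = $5,975.85

FIFO COGS: 251 @ $20.20 + 64 @ $19.65 + 73 @ $14.80 = $7,408.20
LIFO COGS: 181 @ $14.75 + 157 @ $14.80 + 50 @ $19.65 = $5,975.85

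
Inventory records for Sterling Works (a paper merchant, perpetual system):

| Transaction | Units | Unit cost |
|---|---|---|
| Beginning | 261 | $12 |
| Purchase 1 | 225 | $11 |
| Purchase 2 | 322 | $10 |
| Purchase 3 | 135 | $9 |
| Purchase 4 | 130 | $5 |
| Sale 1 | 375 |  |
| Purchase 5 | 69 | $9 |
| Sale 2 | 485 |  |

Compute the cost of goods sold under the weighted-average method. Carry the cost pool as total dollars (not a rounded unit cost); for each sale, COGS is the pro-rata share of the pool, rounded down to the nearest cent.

After Beginning: 261 on hand, pool $3,132.00 (≈ $12.0000 each)
After Purchase 1: 486 on hand, pool $5,607.00 (≈ $11.5370 each)
After Purchase 2: 808 on hand, pool $8,827.00 (≈ $10.9245 each)
After Purchase 3: 943 on hand, pool $10,042.00 (≈ $10.6490 each)
After Purchase 4: 1073 on hand, pool $10,692.00 (≈ $9.9646 each)
Sale 1, sell 375: 375/1073 × $10,692.00 → $3,736.71
After Purchase 5: 767 on hand, pool $7,576.29 (≈ $9.8778 each)
Sale 2, sell 485: 485/767 × $7,576.29 → $4,790.74
Total COGS = $3,736.71 + $4,790.74 = $8,527.45
Ending inventory (cost pool remaining) = $2,785.55

COGS = $8,527.45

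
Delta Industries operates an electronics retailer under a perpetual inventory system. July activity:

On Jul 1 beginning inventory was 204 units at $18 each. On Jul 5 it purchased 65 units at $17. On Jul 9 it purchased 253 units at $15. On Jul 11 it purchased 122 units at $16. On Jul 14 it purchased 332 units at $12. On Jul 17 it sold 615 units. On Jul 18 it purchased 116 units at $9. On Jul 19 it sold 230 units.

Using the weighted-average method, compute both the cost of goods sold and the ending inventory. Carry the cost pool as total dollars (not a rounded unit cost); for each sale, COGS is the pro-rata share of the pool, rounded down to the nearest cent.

COGS = $12,232.68; ending inventory = $3,319.32

After Jul 1: 204 on hand, pool $3,672.00 (≈ $18.0000 each)
After Jul 5: 269 on hand, pool $4,777.00 (≈ $17.7584 each)
After Jul 9: 522 on hand, pool $8,572.00 (≈ $16.4215 each)
After Jul 11: 644 on hand, pool $10,524.00 (≈ $16.3416 each)
After Jul 14: 976 on hand, pool $14,508.00 (≈ $14.8648 each)
Jul 17, sell 615: 615/976 × $14,508.00 → $9,141.82
After Jul 18: 477 on hand, pool $6,410.18 (≈ $13.4385 each)
Jul 19, sell 230: 230/477 × $6,410.18 → $3,090.86
Total COGS = $9,141.82 + $3,090.86 = $12,232.68
Ending inventory (cost pool remaining) = $3,319.32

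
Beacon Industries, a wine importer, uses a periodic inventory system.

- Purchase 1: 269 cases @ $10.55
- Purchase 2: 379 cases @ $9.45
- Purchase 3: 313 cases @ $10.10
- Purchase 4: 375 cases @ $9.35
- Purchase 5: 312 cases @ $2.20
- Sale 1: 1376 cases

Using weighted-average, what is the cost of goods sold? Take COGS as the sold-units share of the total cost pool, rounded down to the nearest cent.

COGS = $11,500.16

Sale 1, sell 1376: 1376/1648 × $13,773.45 → $11,500.16
Ending inventory (cost pool remaining) = $2,273.29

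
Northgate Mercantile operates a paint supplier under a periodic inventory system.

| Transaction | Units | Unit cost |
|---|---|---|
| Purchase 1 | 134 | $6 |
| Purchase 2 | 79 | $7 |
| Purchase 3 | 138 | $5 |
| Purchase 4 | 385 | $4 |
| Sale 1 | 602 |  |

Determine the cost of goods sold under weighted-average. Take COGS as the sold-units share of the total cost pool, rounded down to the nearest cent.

Sale 1, sell 602: 602/736 × $3,587.00 → $2,933.93
Ending inventory (cost pool remaining) = $653.07
Check: goods available $3,587.00 = COGS $2,933.93 + ending $653.07

COGS = $2,933.93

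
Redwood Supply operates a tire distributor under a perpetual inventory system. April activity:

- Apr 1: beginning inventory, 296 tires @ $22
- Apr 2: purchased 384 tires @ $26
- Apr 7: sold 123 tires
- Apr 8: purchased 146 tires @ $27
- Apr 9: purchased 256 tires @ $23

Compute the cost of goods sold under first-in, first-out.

COGS = $2,706

Apr 7, 123 sold [FIFO — oldest first]: 123 @ $22 = $2,706
Ending inventory: 173 @ $22 + 384 @ $26 + 146 @ $27 + 256 @ $23 = $23,620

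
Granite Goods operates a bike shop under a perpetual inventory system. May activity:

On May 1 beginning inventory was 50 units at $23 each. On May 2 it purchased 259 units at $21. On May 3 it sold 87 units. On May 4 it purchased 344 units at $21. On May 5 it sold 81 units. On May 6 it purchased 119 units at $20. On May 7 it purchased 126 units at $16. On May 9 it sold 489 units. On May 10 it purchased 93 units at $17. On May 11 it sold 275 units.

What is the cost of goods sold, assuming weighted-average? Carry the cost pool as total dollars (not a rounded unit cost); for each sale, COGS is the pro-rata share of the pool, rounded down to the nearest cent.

After May 1: 50 on hand, pool $1,150.00 (≈ $23.0000 each)
After May 2: 309 on hand, pool $6,589.00 (≈ $21.3236 each)
May 3, sell 87: 87/309 × $6,589.00 → $1,855.15
After May 4: 566 on hand, pool $11,957.85 (≈ $21.1269 each)
May 5, sell 81: 81/566 × $11,957.85 → $1,711.28
After May 6: 604 on hand, pool $12,626.57 (≈ $20.9049 each)
After May 7: 730 on hand, pool $14,642.57 (≈ $20.0583 each)
May 9, sell 489: 489/730 × $14,642.57 → $9,808.51
After May 10: 334 on hand, pool $6,415.06 (≈ $19.2068 each)
May 11, sell 275: 275/334 × $6,415.06 → $5,281.86
Total COGS = $1,855.15 + $1,711.28 + $9,808.51 + $5,281.86 = $18,656.80
Ending inventory (cost pool remaining) = $1,133.20
Check: goods available $19,790.00 = COGS $18,656.80 + ending $1,133.20

COGS = $18,656.80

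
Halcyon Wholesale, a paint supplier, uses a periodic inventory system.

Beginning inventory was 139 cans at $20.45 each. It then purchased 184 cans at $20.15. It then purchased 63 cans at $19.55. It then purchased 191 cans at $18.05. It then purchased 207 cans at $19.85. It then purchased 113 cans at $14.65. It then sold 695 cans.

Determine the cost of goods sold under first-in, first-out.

COGS = $13,571.65

Sale 1 (695) [FIFO — oldest first]: 139 @ $20.45 + 184 @ $20.15 + 63 @ $19.55 + 191 @ $18.05 + 118 @ $19.85 = $13,571.65
Ending inventory: 89 @ $19.85 + 113 @ $14.65 = $3,422.10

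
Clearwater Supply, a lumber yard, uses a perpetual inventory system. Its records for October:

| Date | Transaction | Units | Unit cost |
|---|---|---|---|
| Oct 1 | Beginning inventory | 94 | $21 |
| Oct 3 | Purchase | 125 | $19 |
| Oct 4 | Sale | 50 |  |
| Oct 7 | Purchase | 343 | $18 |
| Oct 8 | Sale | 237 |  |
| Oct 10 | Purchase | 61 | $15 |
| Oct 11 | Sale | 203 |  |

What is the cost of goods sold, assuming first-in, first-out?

COGS = $9,227

Oct 4, 50 sold [FIFO — oldest first]: 50 @ $21 = $1,050
Oct 8, 237 sold [FIFO — oldest first]: 44 @ $21 + 125 @ $19 + 68 @ $18 = $4,523
Oct 11, 203 sold [FIFO — oldest first]: 203 @ $18 = $3,654
Total COGS = $1,050 + $4,523 + $3,654 = $9,227
Ending inventory: 72 @ $18 + 61 @ $15 = $2,211
Check: goods available $11,438 = COGS $9,227 + ending $2,211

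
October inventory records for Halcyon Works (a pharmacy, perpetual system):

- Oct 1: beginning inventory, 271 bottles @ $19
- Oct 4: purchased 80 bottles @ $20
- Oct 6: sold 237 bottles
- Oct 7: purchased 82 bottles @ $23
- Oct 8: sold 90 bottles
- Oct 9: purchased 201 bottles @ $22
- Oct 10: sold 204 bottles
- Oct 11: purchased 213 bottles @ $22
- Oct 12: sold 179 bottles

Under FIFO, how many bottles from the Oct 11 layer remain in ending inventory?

Oct 6, 237 sold [FIFO — oldest first]: 237 @ $19 = $4,503
Oct 8, 90 sold [FIFO — oldest first]: 34 @ $19 + 56 @ $20 = $1,766
Oct 10, 204 sold [FIFO — oldest first]: 24 @ $20 + 82 @ $23 + 98 @ $22 = $4,522
Oct 12, 179 sold [FIFO — oldest first]: 103 @ $22 + 76 @ $22 = $3,938
Total COGS = $4,503 + $1,766 + $4,522 + $3,938 = $14,729
Ending inventory: 137 @ $22 = $3,014

137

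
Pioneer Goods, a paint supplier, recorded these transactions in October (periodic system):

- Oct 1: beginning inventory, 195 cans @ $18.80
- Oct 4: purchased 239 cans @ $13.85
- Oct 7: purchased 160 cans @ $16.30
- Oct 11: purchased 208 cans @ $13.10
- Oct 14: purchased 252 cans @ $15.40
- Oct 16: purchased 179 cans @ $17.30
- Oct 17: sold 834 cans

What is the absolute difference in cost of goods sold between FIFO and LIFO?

FIFO COGS: 195 @ $18.80 + 239 @ $13.85 + 160 @ $16.30 + 208 @ $13.10 + 32 @ $15.40 = $12,801.75
LIFO COGS: 179 @ $17.30 + 252 @ $15.40 + 208 @ $13.10 + 160 @ $16.30 + 35 @ $13.85 = $12,795.05
Difference = |$12,801.75 − $12,795.05| = $6.70

$6.70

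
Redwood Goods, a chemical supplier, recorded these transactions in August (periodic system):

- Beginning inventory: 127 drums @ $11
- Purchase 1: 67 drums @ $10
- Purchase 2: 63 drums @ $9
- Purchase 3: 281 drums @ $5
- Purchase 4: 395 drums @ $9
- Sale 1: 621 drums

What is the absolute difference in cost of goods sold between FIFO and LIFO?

$101

FIFO COGS: 127 @ $11 + 67 @ $10 + 63 @ $9 + 281 @ $5 + 83 @ $9 = $4,786
LIFO COGS: 395 @ $9 + 226 @ $5 = $4,685
Difference = |$4,786 − $4,685| = $101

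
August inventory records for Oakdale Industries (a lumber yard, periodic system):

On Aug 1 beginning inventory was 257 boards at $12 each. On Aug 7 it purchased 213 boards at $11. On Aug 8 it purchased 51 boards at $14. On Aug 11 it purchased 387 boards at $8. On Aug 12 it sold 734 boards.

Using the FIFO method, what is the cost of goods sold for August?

COGS = $7,845

Aug 12, 734 sold [FIFO — oldest first]: 257 @ $12 + 213 @ $11 + 51 @ $14 + 213 @ $8 = $7,845
Ending inventory: 174 @ $8 = $1,392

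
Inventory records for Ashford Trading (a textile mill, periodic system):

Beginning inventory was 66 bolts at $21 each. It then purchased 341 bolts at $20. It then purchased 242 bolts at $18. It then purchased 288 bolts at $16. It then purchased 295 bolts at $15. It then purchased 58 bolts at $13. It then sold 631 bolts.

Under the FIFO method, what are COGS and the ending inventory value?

Sale 1 (631) [FIFO — oldest first]: 66 @ $21 + 341 @ $20 + 224 @ $18 = $12,238
Ending inventory: 18 @ $18 + 288 @ $16 + 295 @ $15 + 58 @ $13 = $10,111

COGS = $12,238; ending inventory = $10,111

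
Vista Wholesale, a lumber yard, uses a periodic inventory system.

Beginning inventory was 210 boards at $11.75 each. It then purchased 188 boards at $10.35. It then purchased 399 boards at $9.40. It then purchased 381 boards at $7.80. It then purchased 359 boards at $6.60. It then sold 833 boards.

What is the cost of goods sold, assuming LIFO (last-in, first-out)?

Sale 1 (833) [LIFO — newest first]: 359 @ $6.60 + 381 @ $7.80 + 93 @ $9.40 = $6,215.40
Ending inventory: 210 @ $11.75 + 188 @ $10.35 + 306 @ $9.40 = $7,289.70

COGS = $6,215.40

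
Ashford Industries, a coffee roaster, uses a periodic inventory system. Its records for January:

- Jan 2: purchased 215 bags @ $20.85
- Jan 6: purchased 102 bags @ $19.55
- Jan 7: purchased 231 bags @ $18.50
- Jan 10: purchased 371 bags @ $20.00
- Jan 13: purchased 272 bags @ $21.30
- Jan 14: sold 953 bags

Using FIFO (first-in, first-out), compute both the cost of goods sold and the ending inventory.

Jan 14, 953 sold [FIFO — oldest first]: 215 @ $20.85 + 102 @ $19.55 + 231 @ $18.50 + 371 @ $20.00 + 34 @ $21.30 = $18,894.55
Ending inventory: 238 @ $21.30 = $5,069.40

COGS = $18,894.55; ending inventory = $5,069.40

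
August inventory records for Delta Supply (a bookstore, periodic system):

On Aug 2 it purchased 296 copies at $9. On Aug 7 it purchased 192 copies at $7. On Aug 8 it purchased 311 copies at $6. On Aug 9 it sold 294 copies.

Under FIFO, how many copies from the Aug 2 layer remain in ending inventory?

2

Aug 9, 294 sold [FIFO — oldest first]: 294 @ $9 = $2,646
Ending inventory: 2 @ $9 + 192 @ $7 + 311 @ $6 = $3,228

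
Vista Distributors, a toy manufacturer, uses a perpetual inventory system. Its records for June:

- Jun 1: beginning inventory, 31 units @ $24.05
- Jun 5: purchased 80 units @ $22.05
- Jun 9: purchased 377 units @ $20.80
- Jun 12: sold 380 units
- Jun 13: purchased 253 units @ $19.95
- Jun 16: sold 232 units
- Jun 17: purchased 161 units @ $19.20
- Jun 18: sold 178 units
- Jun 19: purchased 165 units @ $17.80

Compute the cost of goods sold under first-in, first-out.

Jun 12, 380 sold [FIFO — oldest first]: 31 @ $24.05 + 80 @ $22.05 + 269 @ $20.80 = $8,104.75
Jun 16, 232 sold [FIFO — oldest first]: 108 @ $20.80 + 124 @ $19.95 = $4,720.20
Jun 18, 178 sold [FIFO — oldest first]: 129 @ $19.95 + 49 @ $19.20 = $3,514.35
Total COGS = $8,104.75 + $4,720.20 + $3,514.35 = $16,339.30
Ending inventory: 112 @ $19.20 + 165 @ $17.80 = $5,087.40

COGS = $16,339.30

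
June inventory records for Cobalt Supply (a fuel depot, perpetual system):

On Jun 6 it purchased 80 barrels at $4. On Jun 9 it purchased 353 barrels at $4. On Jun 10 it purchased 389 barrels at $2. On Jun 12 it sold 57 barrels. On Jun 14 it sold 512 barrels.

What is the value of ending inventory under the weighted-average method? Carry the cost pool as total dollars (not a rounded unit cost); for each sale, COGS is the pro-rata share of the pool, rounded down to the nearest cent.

After Jun 6: 80 on hand, pool $320.00 (≈ $4.0000 each)
After Jun 9: 433 on hand, pool $1,732.00 (≈ $4.0000 each)
After Jun 10: 822 on hand, pool $2,510.00 (≈ $3.0535 each)
Jun 12, sell 57: 57/822 × $2,510.00 → $174.05
Jun 14, sell 512: 512/765 × $2,335.95 → $1,563.40
Total COGS = $174.05 + $1,563.40 = $1,737.45
Ending inventory (cost pool remaining) = $772.55
Check: goods available $2,510.00 = COGS $1,737.45 + ending $772.55

Ending inventory = $772.55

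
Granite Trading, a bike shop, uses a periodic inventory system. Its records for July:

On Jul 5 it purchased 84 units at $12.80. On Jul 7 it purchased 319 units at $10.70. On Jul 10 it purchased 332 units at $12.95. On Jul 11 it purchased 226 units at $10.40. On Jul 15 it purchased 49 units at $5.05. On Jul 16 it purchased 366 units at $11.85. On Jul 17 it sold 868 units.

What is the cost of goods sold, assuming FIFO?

Jul 17, 868 sold [FIFO — oldest first]: 84 @ $12.80 + 319 @ $10.70 + 332 @ $12.95 + 133 @ $10.40 = $10,171.10
Ending inventory: 93 @ $10.40 + 49 @ $5.05 + 366 @ $11.85 = $5,551.75

COGS = $10,171.10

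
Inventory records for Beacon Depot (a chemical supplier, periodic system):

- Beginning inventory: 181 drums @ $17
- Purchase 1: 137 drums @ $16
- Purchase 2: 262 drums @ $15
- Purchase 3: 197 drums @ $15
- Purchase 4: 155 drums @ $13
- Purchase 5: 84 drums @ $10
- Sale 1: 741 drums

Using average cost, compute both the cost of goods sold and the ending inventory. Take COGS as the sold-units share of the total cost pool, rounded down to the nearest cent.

COGS = $10,946.52; ending inventory = $4,062.48

Sale 1, sell 741: 741/1016 × $15,009.00 → $10,946.52
Ending inventory (cost pool remaining) = $4,062.48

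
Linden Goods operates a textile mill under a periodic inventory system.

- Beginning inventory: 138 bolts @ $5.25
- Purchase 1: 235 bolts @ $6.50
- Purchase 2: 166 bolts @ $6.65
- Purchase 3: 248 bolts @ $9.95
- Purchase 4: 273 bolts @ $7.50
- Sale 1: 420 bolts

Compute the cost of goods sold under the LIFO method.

Sale 1 (420) [LIFO — newest first]: 273 @ $7.50 + 147 @ $9.95 = $3,510.15
Ending inventory: 138 @ $5.25 + 235 @ $6.50 + 166 @ $6.65 + 101 @ $9.95 = $4,360.85

COGS = $3,510.15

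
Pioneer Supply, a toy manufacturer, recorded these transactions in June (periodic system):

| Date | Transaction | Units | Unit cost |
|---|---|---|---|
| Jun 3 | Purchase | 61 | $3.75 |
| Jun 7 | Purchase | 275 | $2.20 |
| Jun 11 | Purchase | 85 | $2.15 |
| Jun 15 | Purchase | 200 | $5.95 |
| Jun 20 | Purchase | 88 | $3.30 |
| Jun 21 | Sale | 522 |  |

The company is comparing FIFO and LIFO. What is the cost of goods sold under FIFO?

COGS = $1,617.45

FIFO COGS: 61 @ $3.75 + 275 @ $2.20 + 85 @ $2.15 + 101 @ $5.95 = $1,617.45
LIFO COGS: 88 @ $3.30 + 200 @ $5.95 + 85 @ $2.15 + 149 @ $2.20 = $1,990.95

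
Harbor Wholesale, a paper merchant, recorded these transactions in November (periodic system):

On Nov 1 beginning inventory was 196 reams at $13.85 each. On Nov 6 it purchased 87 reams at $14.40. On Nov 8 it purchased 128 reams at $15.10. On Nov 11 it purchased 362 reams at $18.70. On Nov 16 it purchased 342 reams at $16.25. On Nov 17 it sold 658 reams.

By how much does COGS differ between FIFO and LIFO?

FIFO COGS: 196 @ $13.85 + 87 @ $14.40 + 128 @ $15.10 + 247 @ $18.70 = $10,519.10
LIFO COGS: 342 @ $16.25 + 316 @ $18.70 = $11,466.70
Difference = |$10,519.10 − $11,466.70| = $947.60

$947.60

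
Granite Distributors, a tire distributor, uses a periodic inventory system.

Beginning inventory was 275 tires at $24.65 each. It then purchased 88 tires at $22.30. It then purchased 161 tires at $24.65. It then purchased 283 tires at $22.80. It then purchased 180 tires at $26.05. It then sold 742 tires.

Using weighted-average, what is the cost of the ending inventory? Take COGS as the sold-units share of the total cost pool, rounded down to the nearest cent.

Ending inventory = $5,920.52

Sale 1, sell 742: 742/987 × $23,851.20 → $17,930.68
Ending inventory (cost pool remaining) = $5,920.52
Check: goods available $23,851.20 = COGS $17,930.68 + ending $5,920.52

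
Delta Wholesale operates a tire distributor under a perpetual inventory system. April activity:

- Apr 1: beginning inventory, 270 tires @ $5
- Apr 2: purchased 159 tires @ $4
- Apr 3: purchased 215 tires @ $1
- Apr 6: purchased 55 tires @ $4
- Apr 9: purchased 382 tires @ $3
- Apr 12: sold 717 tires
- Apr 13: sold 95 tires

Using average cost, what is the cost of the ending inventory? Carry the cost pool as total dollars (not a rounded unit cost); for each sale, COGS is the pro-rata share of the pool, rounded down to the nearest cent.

After Apr 1: 270 on hand, pool $1,350.00 (≈ $5.0000 each)
After Apr 2: 429 on hand, pool $1,986.00 (≈ $4.6294 each)
After Apr 3: 644 on hand, pool $2,201.00 (≈ $3.4177 each)
After Apr 6: 699 on hand, pool $2,421.00 (≈ $3.4635 each)
After Apr 9: 1081 on hand, pool $3,567.00 (≈ $3.2997 each)
Apr 12, sell 717: 717/1081 × $3,567.00 → $2,365.90
Apr 13, sell 95: 95/364 × $1,201.10 → $313.47
Total COGS = $2,365.90 + $313.47 = $2,679.37
Ending inventory (cost pool remaining) = $887.63
Check: goods available $3,567.00 = COGS $2,679.37 + ending $887.63

Ending inventory = $887.63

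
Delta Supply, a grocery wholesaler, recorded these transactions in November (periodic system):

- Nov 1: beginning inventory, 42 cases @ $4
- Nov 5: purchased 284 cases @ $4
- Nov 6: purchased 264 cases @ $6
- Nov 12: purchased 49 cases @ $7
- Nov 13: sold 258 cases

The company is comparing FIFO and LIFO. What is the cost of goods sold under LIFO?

COGS = $1,597

FIFO COGS: 42 @ $4 + 216 @ $4 = $1,032
LIFO COGS: 49 @ $7 + 209 @ $6 = $1,597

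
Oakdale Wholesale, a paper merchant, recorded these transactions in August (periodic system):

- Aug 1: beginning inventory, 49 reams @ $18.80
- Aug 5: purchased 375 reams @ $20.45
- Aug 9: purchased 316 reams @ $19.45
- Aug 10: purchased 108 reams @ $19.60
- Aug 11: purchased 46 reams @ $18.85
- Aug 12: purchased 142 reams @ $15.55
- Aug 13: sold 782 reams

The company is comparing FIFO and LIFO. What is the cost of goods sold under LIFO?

COGS = $14,814.70

FIFO COGS: 49 @ $18.80 + 375 @ $20.45 + 316 @ $19.45 + 42 @ $19.60 = $15,559.35
LIFO COGS: 142 @ $15.55 + 46 @ $18.85 + 108 @ $19.60 + 316 @ $19.45 + 170 @ $20.45 = $14,814.70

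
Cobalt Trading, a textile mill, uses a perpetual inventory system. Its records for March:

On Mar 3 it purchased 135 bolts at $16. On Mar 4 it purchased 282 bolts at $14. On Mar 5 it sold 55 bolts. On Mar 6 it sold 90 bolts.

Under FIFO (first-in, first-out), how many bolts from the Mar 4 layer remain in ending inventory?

Mar 5, 55 sold [FIFO — oldest first]: 55 @ $16 = $880
Mar 6, 90 sold [FIFO — oldest first]: 80 @ $16 + 10 @ $14 = $1,420
Total COGS = $880 + $1,420 = $2,300
Ending inventory: 272 @ $14 = $3,808
Check: goods available $6,108 = COGS $2,300 + ending $3,808

272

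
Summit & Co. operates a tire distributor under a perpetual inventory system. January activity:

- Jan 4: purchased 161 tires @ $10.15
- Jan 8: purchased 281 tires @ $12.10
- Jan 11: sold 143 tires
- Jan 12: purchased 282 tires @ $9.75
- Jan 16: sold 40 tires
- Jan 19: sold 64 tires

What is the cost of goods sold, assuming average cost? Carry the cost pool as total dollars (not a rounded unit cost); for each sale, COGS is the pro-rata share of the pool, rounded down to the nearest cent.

COGS = $2,730.47

After Jan 4: 161 on hand, pool $1,634.15 (≈ $10.1500 each)
After Jan 8: 442 on hand, pool $5,034.25 (≈ $11.3897 each)
Jan 11, sell 143: 143/442 × $5,034.25 → $1,628.72
After Jan 12: 581 on hand, pool $6,155.03 (≈ $10.5939 each)
Jan 16, sell 40: 40/581 × $6,155.03 → $423.75
Jan 19, sell 64: 64/541 × $5,731.28 → $678.00
Total COGS = $1,628.72 + $423.75 + $678.00 = $2,730.47
Ending inventory (cost pool remaining) = $5,053.28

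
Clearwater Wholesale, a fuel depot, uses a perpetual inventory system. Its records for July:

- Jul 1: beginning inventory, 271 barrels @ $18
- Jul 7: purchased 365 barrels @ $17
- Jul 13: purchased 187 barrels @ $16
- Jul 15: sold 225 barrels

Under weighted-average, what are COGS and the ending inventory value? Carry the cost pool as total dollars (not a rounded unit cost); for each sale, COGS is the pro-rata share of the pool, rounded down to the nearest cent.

COGS = $3,847.96; ending inventory = $10,227.04

After Jul 1: 271 on hand, pool $4,878.00 (≈ $18.0000 each)
After Jul 7: 636 on hand, pool $11,083.00 (≈ $17.4261 each)
After Jul 13: 823 on hand, pool $14,075.00 (≈ $17.1021 each)
Jul 15, sell 225: 225/823 × $14,075.00 → $3,847.96
Ending inventory (cost pool remaining) = $10,227.04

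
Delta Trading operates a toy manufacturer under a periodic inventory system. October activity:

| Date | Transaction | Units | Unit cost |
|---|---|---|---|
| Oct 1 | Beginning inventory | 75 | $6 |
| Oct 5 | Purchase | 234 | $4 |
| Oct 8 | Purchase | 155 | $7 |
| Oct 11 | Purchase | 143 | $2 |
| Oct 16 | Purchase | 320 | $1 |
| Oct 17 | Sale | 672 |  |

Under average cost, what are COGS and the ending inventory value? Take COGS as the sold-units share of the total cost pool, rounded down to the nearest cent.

COGS = $2,230.57; ending inventory = $846.43

Oct 17, sell 672: 672/927 × $3,077.00 → $2,230.57
Ending inventory (cost pool remaining) = $846.43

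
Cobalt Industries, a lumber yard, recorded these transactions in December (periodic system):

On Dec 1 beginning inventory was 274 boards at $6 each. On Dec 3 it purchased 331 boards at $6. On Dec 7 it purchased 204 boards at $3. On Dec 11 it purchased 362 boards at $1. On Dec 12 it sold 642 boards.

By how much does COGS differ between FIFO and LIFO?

$2,311

FIFO COGS: 274 @ $6 + 331 @ $6 + 37 @ $3 = $3,741
LIFO COGS: 362 @ $1 + 204 @ $3 + 76 @ $6 = $1,430
Difference = |$3,741 − $1,430| = $2,311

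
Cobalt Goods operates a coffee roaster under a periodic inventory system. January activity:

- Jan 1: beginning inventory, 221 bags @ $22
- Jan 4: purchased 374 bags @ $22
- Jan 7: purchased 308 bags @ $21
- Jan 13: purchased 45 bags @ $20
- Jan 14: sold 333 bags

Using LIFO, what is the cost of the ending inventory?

Jan 14, 333 sold [LIFO — newest first]: 45 @ $20 + 288 @ $21 = $6,948
Ending inventory: 221 @ $22 + 374 @ $22 + 20 @ $21 = $13,510

Ending inventory = $13,510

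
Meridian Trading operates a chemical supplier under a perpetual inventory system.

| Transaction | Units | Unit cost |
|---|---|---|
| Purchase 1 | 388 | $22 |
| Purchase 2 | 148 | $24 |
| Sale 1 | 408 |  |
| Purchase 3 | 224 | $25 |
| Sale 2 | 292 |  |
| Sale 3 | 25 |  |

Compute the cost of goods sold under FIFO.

Sale 1 (408) [FIFO — oldest first]: 388 @ $22 + 20 @ $24 = $9,016
Sale 2 (292) [FIFO — oldest first]: 128 @ $24 + 164 @ $25 = $7,172
Sale 3 (25) [FIFO — oldest first]: 25 @ $25 = $625
Total COGS = $9,016 + $7,172 + $625 = $16,813
Ending inventory: 35 @ $25 = $875

COGS = $16,813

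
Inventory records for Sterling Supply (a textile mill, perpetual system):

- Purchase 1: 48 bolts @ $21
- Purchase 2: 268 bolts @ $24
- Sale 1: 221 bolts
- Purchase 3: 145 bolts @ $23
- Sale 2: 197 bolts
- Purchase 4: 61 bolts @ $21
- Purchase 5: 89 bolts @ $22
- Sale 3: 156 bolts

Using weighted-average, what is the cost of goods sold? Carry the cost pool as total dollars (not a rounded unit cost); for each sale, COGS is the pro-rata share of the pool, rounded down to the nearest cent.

COGS = $13,201.67

After Purchase 1: 48 on hand, pool $1,008.00 (≈ $21.0000 each)
After Purchase 2: 316 on hand, pool $7,440.00 (≈ $23.5443 each)
Sale 1, sell 221: 221/316 × $7,440.00 → $5,203.29
After Purchase 3: 240 on hand, pool $5,571.71 (≈ $23.2155 each)
Sale 2, sell 197: 197/240 × $5,571.71 → $4,573.44
After Purchase 4: 104 on hand, pool $2,279.27 (≈ $21.9161 each)
After Purchase 5: 193 on hand, pool $4,237.27 (≈ $21.9548 each)
Sale 3, sell 156: 156/193 × $4,237.27 → $3,424.94
Total COGS = $5,203.29 + $4,573.44 + $3,424.94 = $13,201.67
Ending inventory (cost pool remaining) = $812.33
Check: goods available $14,014.00 = COGS $13,201.67 + ending $812.33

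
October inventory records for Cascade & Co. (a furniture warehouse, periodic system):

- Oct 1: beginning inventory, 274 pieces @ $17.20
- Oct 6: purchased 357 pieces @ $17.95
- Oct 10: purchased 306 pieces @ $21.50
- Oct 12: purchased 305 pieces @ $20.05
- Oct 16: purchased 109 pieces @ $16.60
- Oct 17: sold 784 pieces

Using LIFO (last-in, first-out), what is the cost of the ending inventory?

Oct 17, 784 sold [LIFO — newest first]: 109 @ $16.60 + 305 @ $20.05 + 306 @ $21.50 + 64 @ $17.95 = $15,652.45
Ending inventory: 274 @ $17.20 + 293 @ $17.95 = $9,972.15

Ending inventory = $9,972.15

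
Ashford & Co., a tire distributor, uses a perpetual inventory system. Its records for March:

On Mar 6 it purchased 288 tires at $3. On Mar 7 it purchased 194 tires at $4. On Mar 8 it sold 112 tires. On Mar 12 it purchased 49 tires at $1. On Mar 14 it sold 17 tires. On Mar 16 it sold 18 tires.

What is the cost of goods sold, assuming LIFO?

COGS = $483

Mar 8, 112 sold [LIFO — newest first]: 112 @ $4 = $448
Mar 14, 17 sold [LIFO — newest first]: 17 @ $1 = $17
Mar 16, 18 sold [LIFO — newest first]: 18 @ $1 = $18
Total COGS = $448 + $17 + $18 = $483
Ending inventory: 288 @ $3 + 82 @ $4 + 14 @ $1 = $1,206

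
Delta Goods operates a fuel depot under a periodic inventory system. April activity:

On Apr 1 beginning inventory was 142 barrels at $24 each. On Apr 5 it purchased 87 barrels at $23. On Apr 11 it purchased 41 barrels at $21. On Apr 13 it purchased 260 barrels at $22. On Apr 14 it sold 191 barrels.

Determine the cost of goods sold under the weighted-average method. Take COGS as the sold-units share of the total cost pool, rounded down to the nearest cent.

Apr 14, sell 191: 191/530 × $11,990.00 → $4,320.92
Ending inventory (cost pool remaining) = $7,669.08
Check: goods available $11,990.00 = COGS $4,320.92 + ending $7,669.08

COGS = $4,320.92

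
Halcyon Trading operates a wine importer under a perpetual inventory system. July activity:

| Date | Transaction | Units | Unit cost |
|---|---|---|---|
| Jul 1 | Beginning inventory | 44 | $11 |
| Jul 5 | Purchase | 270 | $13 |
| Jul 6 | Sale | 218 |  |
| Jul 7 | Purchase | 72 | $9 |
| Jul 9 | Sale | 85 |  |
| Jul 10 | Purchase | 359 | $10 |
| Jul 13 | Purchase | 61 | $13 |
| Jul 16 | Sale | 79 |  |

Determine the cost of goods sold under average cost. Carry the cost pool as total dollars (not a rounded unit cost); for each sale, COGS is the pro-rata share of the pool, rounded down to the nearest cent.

After Jul 1: 44 on hand, pool $484.00 (≈ $11.0000 each)
After Jul 5: 314 on hand, pool $3,994.00 (≈ $12.7197 each)
Jul 6, sell 218: 218/314 × $3,994.00 → $2,772.90
After Jul 7: 168 on hand, pool $1,869.10 (≈ $11.1256 each)
Jul 9, sell 85: 85/168 × $1,869.10 → $945.67
After Jul 10: 442 on hand, pool $4,513.43 (≈ $10.2114 each)
After Jul 13: 503 on hand, pool $5,306.43 (≈ $10.5496 each)
Jul 16, sell 79: 79/503 × $5,306.43 → $833.41
Total COGS = $2,772.90 + $945.67 + $833.41 = $4,551.98
Ending inventory (cost pool remaining) = $4,473.02

COGS = $4,551.98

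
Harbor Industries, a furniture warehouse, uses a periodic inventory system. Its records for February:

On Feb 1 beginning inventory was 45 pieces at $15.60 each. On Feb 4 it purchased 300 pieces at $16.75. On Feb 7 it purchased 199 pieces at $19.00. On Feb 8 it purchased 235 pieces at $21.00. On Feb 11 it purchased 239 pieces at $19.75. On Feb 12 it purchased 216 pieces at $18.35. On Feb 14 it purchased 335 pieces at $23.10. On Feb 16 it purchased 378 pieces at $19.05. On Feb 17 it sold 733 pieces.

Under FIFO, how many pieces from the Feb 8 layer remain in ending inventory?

46

Feb 17, 733 sold [FIFO — oldest first]: 45 @ $15.60 + 300 @ $16.75 + 199 @ $19.00 + 189 @ $21.00 = $13,477.00
Ending inventory: 46 @ $21.00 + 239 @ $19.75 + 216 @ $18.35 + 335 @ $23.10 + 378 @ $19.05 = $24,589.25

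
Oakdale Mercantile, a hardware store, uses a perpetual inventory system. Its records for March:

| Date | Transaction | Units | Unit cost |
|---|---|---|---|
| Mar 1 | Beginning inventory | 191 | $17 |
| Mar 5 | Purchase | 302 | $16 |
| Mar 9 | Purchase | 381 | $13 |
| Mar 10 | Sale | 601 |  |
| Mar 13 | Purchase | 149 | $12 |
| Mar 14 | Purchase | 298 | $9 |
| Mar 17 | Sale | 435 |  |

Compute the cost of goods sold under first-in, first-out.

COGS = $14,937

Mar 10, 601 sold [FIFO — oldest first]: 191 @ $17 + 302 @ $16 + 108 @ $13 = $9,483
Mar 17, 435 sold [FIFO — oldest first]: 273 @ $13 + 149 @ $12 + 13 @ $9 = $5,454
Total COGS = $9,483 + $5,454 = $14,937
Ending inventory: 285 @ $9 = $2,565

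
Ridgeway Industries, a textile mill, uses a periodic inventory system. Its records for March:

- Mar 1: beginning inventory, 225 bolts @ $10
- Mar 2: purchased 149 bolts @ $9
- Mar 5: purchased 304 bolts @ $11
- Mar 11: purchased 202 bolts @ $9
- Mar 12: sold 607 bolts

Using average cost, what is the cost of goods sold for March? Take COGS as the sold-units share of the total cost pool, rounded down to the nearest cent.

COGS = $6,037.58

Mar 12, sell 607: 607/880 × $8,753.00 → $6,037.58
Ending inventory (cost pool remaining) = $2,715.42
Check: goods available $8,753.00 = COGS $6,037.58 + ending $2,715.42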